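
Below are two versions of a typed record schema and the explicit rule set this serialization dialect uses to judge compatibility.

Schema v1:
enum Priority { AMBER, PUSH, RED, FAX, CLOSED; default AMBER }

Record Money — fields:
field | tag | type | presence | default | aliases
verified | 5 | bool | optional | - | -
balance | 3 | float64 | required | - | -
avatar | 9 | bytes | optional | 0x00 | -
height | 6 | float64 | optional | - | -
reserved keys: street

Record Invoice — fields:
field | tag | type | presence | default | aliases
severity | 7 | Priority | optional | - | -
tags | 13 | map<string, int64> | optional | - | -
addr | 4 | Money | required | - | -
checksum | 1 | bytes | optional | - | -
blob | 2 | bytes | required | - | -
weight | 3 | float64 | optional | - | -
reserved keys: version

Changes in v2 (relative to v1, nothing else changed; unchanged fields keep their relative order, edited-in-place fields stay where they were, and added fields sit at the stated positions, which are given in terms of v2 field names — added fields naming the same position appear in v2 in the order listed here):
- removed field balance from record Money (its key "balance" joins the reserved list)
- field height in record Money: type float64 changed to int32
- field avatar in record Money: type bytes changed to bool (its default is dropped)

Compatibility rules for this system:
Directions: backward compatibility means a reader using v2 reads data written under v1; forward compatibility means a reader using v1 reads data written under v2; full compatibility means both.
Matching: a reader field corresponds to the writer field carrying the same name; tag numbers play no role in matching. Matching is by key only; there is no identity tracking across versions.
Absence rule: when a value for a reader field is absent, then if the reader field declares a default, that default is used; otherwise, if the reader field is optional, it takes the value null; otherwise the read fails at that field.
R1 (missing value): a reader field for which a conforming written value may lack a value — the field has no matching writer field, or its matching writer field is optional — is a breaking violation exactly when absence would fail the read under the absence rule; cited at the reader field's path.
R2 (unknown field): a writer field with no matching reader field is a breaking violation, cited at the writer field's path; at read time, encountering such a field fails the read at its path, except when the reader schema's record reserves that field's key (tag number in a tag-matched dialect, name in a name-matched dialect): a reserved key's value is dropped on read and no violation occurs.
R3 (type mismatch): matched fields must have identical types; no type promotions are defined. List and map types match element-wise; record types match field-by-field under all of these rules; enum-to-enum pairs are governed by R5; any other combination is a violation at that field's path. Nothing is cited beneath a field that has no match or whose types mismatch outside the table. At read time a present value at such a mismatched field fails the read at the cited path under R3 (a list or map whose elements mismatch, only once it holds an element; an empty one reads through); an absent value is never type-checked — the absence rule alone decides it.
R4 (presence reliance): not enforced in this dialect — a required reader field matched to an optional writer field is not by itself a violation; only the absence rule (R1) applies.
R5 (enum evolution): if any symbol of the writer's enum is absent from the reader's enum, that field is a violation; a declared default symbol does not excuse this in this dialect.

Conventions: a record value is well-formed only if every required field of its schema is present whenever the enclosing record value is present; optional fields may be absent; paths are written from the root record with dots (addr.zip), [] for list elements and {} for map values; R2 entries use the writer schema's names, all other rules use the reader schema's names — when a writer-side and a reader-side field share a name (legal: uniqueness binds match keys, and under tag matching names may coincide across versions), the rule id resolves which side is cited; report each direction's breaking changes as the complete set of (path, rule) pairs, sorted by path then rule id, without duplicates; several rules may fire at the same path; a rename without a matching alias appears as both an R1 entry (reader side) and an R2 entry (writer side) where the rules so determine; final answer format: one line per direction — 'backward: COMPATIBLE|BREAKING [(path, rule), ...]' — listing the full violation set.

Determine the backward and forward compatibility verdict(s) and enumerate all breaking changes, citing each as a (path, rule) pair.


each type pair in Invoice: writer, then reader
backward analysis of Invoice with v2 as reader and v1 as writer:
  Priority -> Priority, writer optional: severity aligns to severity
  map<string, int64> -> map<string, int64>, writer optional: tags aligns to tags
  Money -> Money, writer required: addr aligns to addr
  bytes -> bytes, writer optional: checksum aligns to checksum
  bytes -> bytes, writer required: blob aligns to blob
  float64 -> float64, writer optional: weight aligns to weight
  bool -> bool, writer optional: addr.verified aligns to addr.verified
  bytes -> bool, writer optional: addr.avatar aligns to addr.avatar
  float64 -> int32, writer optional: addr.height aligns to addr.height
  writer field addr.balance has no reader counterpart
  R3 fires at addr.avatar
  R3 fires at addr.height
  => backward verdict for Invoice: BREAKING, 2 violation(s)
forward analysis of Invoice with v1 as reader and v2 as writer:
  Priority -> Priority, writer optional: severity aligns to severity
  map<string, int64> -> map<string, int64>, writer optional: tags aligns to tags
  Money -> Money, writer required: addr aligns to addr
  bytes -> bytes, writer optional: checksum aligns to checksum
  bytes -> bytes, writer required: blob aligns to blob
  float64 -> float64, writer optional: weight aligns to weight
  bool -> bool, writer optional: addr.verified aligns to addr.verified
  addr.balance has no writer counterpart
  bool -> bytes, writer optional: addr.avatar aligns to addr.avatar
  int32 -> float64, writer optional: addr.height aligns to addr.height
  R3 fires at addr.avatar
  R1 fires at addr.balance
  R3 fires at addr.height
  => forward verdict for Invoice: BREAKING, 3 violation(s)

backward: BREAKING [(addr.avatar, R3), (addr.height, R3)]; forward: BREAKING [(addr.avatar, R3), (addr.balance, R1), (addr.height, R3)]


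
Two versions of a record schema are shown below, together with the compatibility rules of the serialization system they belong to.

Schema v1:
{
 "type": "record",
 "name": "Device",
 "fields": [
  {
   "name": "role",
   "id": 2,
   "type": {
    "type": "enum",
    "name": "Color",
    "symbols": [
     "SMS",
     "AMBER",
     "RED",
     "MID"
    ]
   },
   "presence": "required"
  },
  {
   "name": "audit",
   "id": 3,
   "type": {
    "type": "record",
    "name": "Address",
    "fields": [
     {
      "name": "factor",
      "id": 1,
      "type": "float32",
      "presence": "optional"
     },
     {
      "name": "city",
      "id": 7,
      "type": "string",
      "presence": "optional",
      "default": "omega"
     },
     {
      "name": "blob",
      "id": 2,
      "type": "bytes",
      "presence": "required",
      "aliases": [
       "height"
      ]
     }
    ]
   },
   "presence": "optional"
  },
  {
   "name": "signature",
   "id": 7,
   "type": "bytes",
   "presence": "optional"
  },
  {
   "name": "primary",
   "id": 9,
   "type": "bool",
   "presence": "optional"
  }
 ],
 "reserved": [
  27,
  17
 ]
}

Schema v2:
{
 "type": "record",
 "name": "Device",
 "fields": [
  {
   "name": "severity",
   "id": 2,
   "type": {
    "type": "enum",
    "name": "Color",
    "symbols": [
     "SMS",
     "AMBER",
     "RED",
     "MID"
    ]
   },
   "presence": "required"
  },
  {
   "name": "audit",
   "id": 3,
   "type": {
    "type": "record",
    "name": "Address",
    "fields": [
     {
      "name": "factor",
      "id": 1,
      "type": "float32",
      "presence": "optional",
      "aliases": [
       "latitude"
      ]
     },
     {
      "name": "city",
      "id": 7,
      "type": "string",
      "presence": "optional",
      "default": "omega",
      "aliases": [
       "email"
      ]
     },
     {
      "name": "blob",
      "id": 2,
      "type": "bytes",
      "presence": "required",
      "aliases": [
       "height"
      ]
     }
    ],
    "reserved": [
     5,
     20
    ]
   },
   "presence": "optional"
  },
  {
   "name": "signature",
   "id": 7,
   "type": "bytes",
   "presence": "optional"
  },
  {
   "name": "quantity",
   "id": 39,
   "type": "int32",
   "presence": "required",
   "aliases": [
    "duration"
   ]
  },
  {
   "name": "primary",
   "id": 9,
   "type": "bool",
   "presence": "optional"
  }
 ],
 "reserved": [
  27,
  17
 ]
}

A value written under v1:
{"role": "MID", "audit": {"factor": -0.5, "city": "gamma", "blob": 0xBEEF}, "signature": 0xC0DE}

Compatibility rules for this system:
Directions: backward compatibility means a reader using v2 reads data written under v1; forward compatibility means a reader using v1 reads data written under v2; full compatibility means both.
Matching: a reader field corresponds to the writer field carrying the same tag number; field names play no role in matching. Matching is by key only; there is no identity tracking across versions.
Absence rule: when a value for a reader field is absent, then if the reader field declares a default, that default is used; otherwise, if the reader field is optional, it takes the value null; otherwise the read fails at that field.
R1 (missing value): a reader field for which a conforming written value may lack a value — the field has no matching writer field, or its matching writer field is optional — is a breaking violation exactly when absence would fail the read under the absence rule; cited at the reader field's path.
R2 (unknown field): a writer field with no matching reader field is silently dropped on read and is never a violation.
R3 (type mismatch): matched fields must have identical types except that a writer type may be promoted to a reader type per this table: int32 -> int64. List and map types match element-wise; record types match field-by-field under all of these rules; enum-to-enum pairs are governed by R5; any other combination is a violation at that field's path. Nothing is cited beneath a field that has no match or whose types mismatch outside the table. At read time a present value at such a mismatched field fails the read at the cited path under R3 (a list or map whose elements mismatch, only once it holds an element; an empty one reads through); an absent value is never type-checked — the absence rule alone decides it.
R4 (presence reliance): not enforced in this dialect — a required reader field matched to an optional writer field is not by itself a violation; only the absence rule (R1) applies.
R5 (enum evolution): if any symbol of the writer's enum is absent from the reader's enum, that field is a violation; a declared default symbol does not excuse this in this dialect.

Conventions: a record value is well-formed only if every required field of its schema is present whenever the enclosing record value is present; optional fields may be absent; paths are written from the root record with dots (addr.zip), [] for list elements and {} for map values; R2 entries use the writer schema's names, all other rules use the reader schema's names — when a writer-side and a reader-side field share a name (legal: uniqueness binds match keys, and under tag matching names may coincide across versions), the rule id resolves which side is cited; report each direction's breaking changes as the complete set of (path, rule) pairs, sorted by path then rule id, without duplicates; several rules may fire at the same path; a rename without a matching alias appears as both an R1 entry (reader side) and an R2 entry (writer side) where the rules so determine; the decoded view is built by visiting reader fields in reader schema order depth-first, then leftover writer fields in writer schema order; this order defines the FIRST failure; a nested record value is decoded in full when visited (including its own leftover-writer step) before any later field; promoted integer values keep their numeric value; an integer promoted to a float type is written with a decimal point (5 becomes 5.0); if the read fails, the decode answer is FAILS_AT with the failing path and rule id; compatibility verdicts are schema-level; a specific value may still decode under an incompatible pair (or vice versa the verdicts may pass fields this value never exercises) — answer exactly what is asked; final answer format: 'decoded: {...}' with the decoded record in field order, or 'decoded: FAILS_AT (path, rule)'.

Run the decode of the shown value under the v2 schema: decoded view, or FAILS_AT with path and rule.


decoded: FAILS_AT (quantity, R1)

the writer's type comes first in each Device pair
decode (reader v2):
  severity := "MID" (from writer role)
  audit.factor := -0.5
  audit.city := "gamma"
  audit.blob := 0xBEEF
  signature := 0xC0DE
  read fails at quantity under R1 (no fill)
  => FAILS_AT (quantity, R1)
ruling out the remaining Device differences:
  renamed field role to severity in record Device -> inert under this dialect — no rule fires on Device and the result does not move


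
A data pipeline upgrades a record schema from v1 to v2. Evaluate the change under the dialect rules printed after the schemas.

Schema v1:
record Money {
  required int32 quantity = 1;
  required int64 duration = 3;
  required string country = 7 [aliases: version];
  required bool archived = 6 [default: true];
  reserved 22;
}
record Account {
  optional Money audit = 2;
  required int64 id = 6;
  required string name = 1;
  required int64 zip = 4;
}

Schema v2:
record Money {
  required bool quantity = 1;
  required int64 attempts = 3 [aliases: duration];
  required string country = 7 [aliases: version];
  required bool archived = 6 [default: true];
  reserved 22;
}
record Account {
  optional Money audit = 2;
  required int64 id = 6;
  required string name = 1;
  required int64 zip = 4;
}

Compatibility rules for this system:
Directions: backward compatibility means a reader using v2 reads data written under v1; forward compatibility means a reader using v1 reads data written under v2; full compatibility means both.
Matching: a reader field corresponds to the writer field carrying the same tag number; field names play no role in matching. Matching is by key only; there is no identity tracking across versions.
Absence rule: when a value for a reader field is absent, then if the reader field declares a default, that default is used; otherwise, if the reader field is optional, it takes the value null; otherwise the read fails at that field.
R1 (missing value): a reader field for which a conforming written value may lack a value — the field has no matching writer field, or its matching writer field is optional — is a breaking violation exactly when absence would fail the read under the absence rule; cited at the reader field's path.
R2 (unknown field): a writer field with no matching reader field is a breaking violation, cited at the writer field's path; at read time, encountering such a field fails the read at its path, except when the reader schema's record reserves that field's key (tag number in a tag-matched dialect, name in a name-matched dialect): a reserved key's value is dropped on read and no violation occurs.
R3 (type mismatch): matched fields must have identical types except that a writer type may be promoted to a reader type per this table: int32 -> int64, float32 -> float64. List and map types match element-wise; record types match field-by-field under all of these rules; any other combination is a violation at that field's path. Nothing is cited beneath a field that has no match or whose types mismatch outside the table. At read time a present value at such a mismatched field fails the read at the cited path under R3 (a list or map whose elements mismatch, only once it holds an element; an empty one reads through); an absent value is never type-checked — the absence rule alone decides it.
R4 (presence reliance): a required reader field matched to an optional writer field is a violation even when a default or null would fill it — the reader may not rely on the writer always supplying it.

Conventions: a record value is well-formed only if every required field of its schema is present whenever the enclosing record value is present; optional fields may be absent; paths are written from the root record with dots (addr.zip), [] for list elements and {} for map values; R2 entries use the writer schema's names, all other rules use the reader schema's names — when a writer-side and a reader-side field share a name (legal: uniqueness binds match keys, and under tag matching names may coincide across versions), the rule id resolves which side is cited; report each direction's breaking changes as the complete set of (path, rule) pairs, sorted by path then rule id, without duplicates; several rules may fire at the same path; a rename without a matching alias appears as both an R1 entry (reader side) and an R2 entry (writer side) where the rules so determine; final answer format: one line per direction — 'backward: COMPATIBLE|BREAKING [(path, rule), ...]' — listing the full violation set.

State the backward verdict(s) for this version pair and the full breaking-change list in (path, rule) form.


backward: BREAKING [(audit.quantity, R3)]

each type pair in Account: writer, then reader
backward analysis of Account with v2 as reader and v1 as writer:
  writer optional, Money -> Money: reader audit maps from writer audit
  writer required, int64 -> int64: reader id maps from writer id
  writer required, string -> string: reader name maps from writer name
  writer required, int64 -> int64: reader zip maps from writer zip
  writer required, int32 -> bool: reader audit.quantity maps from writer audit.quantity
  writer required, int64 -> int64: reader audit.attempts maps from writer audit.duration
  writer required, string -> string: reader audit.country maps from writer audit.country
  writer required, bool -> bool: reader audit.archived maps from writer audit.archived
  rule R3 violated at audit.quantity
  => backward verdict for Account: BREAKING, 1 violation(s)
remaining Account differences; none change what is asked:
  renamed field duration to attempts in record Money (alias duration declared on the renamed field) -> no rule fires on it in Account's dialect; the asked verdict holds


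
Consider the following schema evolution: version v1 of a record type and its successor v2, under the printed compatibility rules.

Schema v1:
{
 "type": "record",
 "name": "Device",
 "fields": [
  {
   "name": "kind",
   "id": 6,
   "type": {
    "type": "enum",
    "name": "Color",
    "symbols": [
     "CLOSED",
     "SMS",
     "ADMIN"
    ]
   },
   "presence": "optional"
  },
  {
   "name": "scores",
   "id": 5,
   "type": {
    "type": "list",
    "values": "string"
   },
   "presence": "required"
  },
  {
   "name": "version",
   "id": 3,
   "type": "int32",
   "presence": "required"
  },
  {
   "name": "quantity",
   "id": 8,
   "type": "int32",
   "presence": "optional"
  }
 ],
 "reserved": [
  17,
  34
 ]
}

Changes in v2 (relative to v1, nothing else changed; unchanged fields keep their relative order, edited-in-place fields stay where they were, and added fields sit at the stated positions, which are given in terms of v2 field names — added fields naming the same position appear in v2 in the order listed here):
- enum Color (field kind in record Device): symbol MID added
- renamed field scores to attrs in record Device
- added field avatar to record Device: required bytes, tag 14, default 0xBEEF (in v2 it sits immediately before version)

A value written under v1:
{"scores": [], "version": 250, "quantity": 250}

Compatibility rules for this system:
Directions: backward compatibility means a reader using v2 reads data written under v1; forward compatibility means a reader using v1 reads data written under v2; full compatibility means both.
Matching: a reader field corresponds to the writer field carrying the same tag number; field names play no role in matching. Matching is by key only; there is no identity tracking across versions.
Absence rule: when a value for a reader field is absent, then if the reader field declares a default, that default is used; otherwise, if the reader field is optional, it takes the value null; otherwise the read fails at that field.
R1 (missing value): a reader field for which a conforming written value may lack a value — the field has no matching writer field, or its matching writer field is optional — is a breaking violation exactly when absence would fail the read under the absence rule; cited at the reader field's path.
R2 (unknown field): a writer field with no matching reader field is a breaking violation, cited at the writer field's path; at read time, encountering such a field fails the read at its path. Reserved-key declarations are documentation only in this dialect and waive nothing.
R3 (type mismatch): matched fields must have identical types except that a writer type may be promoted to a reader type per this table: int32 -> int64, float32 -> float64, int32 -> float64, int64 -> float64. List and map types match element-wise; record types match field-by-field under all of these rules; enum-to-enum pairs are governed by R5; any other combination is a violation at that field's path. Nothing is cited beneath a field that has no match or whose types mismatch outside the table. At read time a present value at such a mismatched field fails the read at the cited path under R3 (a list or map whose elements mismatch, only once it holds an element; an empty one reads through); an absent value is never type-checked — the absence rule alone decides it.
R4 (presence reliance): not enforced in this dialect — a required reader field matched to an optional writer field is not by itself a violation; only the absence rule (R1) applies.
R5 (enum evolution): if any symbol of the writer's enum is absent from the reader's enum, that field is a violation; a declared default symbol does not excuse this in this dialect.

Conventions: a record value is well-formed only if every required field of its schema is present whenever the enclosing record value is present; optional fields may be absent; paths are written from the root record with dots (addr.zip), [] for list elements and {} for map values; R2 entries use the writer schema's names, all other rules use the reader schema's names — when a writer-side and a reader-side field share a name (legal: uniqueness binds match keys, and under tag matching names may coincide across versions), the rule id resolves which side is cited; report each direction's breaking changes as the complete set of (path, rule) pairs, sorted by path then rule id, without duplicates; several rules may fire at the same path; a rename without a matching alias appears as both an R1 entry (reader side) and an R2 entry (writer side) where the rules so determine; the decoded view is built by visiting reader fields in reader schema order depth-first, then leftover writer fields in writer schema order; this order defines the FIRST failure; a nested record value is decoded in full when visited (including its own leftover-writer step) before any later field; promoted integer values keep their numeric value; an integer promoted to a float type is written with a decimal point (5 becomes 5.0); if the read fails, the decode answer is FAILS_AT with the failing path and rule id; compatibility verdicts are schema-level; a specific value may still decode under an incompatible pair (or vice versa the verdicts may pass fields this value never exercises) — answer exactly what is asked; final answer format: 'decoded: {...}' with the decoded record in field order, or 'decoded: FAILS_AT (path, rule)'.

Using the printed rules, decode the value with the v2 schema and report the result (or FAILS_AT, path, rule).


the writer's type comes first in each Device pair
decode walk for Device under reader schema v2:
  kind := null (not supplied -> null)
  attrs := [] (from writer scores)
  avatar := 0xBEEF (no value, default fills)
  version := 250
  quantity := 250
  => decoded: {"kind": null, "attrs": [], "avatar": 0xBEEF, "version": 250, "quantity": 250}
the other Device changes do not affect what is asked:
  enum Color (field kind in record Device): symbol MID added -> shifts the Device verdicts, not this decode

decoded: {"kind": null, "attrs": [], "avatar": 0xBEEF, "version": 250, "quantity": 250}


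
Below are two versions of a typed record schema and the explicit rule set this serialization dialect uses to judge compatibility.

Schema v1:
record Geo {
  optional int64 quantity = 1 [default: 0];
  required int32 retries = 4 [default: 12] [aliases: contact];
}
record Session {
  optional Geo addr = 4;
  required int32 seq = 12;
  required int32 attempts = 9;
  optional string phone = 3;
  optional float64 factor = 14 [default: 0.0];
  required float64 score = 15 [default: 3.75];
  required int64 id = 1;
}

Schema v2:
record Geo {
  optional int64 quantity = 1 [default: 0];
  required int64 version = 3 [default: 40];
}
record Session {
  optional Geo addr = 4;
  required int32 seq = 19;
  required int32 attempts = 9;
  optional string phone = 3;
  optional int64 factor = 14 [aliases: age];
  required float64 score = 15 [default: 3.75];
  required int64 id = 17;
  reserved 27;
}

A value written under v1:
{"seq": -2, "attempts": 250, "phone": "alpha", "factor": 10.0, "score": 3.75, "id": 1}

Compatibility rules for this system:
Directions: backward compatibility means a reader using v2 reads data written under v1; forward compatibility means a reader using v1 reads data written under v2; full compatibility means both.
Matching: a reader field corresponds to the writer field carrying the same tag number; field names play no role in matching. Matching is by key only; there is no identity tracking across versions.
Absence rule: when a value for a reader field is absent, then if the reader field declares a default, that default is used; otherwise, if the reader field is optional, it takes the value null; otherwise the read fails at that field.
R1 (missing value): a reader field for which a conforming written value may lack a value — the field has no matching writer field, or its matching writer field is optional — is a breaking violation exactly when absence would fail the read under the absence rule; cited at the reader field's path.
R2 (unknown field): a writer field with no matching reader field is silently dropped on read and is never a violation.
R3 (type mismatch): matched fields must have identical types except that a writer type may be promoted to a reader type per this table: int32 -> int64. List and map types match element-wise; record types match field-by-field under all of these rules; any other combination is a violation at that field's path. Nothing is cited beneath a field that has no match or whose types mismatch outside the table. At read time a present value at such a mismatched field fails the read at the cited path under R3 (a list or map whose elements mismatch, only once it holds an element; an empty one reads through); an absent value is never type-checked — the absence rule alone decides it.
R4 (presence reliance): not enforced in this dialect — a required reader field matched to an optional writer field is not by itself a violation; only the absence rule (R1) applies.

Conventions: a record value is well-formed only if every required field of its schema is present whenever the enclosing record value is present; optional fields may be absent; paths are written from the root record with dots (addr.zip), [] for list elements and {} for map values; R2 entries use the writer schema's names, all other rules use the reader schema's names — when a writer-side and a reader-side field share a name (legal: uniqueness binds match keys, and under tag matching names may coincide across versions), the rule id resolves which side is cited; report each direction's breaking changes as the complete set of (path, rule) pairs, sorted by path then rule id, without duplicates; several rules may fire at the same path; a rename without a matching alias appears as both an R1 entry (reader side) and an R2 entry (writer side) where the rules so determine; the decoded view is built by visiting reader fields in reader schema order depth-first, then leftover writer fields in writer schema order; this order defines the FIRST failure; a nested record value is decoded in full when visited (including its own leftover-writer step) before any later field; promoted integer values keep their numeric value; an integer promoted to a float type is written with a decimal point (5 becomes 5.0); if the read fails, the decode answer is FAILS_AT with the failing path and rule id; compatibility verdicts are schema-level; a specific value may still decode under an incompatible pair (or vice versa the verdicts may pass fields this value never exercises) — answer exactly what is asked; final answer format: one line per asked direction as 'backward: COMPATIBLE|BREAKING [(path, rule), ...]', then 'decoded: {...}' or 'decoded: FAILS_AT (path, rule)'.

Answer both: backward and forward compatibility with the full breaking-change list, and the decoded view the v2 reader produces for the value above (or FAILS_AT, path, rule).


backward: BREAKING [(factor, R3), (id, R1), (seq, R1)]; forward: BREAKING [(factor, R3), (id, R1), (seq, R1)]; decoded: FAILS_AT (seq, R1)

arrows below run writer -> reader for Session
backward on Session — v2 reading data written by v1:
  addr: Geo -> Geo, writer optional; from addr
  seq has no writer counterpart
  attempts: int32 -> int32, writer required; from attempts
  phone: string -> string, writer optional; from phone
  factor: float64 -> int64, writer optional; from factor
  score: float64 -> float64, writer required; from score
  id has no writer counterpart
  writer field seq has no reader counterpart
  writer field id has no reader counterpart
  addr.quantity: int64 -> int64, writer optional; from addr.quantity
  addr.version has no writer counterpart
  writer field addr.retries has no reader counterpart
  R3 fires at factor
  R1 fires at id
  R1 fires at seq
  => backward verdict for Session: BREAKING, 3 violation(s)
forward on Session — v1 reading data written by v2:
  addr: Geo -> Geo, writer optional; from addr
  seq has no writer counterpart
  attempts: int32 -> int32, writer required; from attempts
  phone: string -> string, writer optional; from phone
  factor: int64 -> float64, writer optional; from factor
  score: float64 -> float64, writer required; from score
  id has no writer counterpart
  writer field seq has no reader counterpart
  writer field id has no reader counterpart
  addr.quantity: int64 -> int64, writer optional; from addr.quantity
  addr.retries has no writer counterpart
  writer field addr.version has no reader counterpart
  R3 fires at factor
  R1 fires at id
  R1 fires at seq
  => forward verdict for Session: BREAKING, 3 violation(s)
decoding the Session value with the v2 reader:
  addr := null (missing; optional => null)
  read fails at seq under R1 (no fill)
  => FAILS_AT (seq, R1)


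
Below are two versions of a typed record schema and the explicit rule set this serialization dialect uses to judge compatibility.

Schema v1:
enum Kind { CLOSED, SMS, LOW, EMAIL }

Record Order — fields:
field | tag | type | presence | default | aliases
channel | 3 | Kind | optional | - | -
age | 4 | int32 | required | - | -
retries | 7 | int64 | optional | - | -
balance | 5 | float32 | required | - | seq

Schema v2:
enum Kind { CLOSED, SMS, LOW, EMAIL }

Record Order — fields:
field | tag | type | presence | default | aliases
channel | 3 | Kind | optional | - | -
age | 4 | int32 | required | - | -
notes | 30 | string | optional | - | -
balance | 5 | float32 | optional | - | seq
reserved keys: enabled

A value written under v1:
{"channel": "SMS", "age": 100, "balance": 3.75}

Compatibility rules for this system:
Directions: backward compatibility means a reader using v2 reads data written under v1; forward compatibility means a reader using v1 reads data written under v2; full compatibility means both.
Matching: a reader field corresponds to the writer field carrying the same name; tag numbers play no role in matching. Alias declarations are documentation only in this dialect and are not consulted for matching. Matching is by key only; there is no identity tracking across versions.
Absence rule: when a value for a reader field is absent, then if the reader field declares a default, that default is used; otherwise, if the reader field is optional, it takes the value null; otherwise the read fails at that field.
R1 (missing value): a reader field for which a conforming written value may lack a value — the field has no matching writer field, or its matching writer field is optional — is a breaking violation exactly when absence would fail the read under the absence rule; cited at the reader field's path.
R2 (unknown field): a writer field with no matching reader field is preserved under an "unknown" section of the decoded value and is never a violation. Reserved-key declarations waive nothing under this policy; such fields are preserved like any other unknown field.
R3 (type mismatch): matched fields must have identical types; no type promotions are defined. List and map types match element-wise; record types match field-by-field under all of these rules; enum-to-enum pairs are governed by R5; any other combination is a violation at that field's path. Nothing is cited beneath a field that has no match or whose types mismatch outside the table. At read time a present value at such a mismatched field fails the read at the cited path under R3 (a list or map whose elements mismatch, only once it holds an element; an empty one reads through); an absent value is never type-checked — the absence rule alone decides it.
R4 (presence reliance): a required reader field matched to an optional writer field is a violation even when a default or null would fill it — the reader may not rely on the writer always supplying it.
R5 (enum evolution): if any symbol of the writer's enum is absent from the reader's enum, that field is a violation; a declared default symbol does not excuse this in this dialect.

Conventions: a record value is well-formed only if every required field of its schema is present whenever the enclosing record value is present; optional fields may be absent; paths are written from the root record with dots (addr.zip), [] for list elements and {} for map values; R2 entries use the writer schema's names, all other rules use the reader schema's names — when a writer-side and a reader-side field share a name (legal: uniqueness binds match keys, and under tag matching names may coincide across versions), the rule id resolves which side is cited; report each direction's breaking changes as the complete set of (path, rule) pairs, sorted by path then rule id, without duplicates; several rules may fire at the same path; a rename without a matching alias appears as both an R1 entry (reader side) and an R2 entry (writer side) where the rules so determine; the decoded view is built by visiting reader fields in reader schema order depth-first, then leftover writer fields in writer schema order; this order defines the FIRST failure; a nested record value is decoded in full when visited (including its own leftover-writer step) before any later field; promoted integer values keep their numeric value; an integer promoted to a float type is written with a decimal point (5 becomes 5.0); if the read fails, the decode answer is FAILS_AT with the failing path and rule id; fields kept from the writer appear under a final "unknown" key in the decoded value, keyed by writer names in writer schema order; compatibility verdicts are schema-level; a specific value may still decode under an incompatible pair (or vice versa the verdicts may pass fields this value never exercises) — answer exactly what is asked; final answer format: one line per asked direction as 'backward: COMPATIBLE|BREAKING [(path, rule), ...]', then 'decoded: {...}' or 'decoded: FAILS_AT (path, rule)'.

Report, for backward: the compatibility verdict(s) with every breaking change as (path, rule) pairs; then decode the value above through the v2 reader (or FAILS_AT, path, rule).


each type pair in Order: writer, then reader
backward for Order (reader v2, writer v1):
  writer optional, Kind -> Kind: reader channel maps from writer channel
  writer required, int32 -> int32: reader age maps from writer age
  no writer field matches reader notes
  writer required, float32 -> float32: reader balance maps from writer balance
  writer retries: unknown to reader
  nothing fires on Order: backward is COMPATIBLE
decoding the Order value with the v2 reader:
  channel := "SMS"
  age := 100
  notes := null (not supplied -> null)
  balance := 3.75
  => decoded: {"channel": "SMS", "age": 100, "notes": null, "balance": 3.75}
checking off the Order differences that do not matter here:
  field balance in record Order: required changed to optional -> affects forward compatibility only, which is not asked

backward: COMPATIBLE []; decoded: {"channel": "SMS", "age": 100, "notes": null, "balance": 3.75}


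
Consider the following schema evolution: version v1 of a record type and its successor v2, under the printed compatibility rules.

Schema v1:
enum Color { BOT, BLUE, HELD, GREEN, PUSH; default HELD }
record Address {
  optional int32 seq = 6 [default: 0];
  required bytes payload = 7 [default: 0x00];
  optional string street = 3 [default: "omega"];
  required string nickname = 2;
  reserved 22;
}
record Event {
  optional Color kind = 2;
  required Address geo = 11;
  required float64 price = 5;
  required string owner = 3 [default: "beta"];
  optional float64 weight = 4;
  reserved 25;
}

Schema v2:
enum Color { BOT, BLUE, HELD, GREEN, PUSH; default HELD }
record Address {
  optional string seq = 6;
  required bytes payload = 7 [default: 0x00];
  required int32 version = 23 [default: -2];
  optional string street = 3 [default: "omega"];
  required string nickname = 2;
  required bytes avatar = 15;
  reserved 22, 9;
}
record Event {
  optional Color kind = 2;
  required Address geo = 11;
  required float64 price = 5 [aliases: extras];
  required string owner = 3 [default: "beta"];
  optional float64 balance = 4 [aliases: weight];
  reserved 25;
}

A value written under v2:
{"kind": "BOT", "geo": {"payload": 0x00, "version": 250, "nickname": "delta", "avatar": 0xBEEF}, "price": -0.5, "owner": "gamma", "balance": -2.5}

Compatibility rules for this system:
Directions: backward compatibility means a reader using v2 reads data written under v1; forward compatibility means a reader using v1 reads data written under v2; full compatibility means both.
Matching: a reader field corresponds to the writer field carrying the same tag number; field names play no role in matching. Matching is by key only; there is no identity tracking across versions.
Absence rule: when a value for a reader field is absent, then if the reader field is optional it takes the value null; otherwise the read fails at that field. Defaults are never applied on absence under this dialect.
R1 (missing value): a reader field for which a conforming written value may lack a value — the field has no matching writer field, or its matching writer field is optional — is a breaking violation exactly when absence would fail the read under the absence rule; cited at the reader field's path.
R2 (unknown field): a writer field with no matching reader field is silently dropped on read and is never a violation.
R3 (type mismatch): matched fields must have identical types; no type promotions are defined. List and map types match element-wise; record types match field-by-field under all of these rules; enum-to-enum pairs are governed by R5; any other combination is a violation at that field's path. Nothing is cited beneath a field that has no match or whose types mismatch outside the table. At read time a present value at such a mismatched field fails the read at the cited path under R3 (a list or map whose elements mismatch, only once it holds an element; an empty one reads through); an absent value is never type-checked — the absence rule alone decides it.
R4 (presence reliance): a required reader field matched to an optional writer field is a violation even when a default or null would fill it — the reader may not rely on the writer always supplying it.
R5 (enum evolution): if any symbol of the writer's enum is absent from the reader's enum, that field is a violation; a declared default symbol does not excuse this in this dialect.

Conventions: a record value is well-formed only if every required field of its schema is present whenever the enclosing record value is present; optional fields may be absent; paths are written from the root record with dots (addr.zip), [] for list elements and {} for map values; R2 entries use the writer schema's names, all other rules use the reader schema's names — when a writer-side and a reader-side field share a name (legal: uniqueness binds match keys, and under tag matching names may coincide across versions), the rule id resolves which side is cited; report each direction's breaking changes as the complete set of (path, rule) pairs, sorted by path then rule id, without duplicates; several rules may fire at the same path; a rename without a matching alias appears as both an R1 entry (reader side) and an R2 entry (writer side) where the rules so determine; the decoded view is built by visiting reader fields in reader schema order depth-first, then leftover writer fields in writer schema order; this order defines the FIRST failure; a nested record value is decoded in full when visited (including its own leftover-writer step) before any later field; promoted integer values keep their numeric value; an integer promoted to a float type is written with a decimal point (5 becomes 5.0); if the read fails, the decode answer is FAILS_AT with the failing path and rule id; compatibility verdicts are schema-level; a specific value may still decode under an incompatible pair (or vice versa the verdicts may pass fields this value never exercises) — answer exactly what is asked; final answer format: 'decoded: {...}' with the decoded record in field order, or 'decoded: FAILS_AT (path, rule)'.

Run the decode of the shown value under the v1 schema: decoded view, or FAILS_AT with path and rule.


the writer's type comes first in each Event pair
decoding the Event value with the v1 reader:
  kind := "BOT"
  geo.seq := null (absent, optional -> null)
  geo.payload := 0x00
  geo.street := null (absent, optional -> null)
  geo.nickname := "delta"
  writer geo.version: unknown -> dropped
  writer geo.avatar: unknown -> dropped
  price := -0.5
  owner := "gamma"
  weight := -2.5 (from writer balance)
  => decoded: {"kind": "BOT", "geo": {"seq": null, "payload": 0x00, "street": null, "nickname": "delta"}, "price": -0.5, "owner": "gamma", "weight": -2.5}
remaining Event differences; none change what is asked:
  added field avatar to record Address: required bytes, tag 15 (in v2 it sits last) -> matters for Event compatibility verdicts, not for this value's decode
  field seq in record Address: type int32 changed to string (its default is dropped) -> matters for Event compatibility verdicts, not for this value's decode
  added field version to record Address: required int32, tag 23, default -2 (in v2 it sits immediately before street) -> matters for Event compatibility verdicts, not for this value's decode
  renamed field weight to balance in record Event (alias weight declared on the renamed field) -> triggers nothing under the printed rules; the Event answer is the same either way

decoded: {"kind": "BOT", "geo": {"seq": null, "payload": 0x00, "street": null, "nickname": "delta"}, "price": -0.5, "owner": "gamma", "weight": -2.5}
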